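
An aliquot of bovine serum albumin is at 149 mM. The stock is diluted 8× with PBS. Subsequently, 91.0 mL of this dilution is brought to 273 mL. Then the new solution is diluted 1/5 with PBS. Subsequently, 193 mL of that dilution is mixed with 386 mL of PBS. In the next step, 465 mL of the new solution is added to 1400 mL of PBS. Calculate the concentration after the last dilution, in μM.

Overall dilution factor = 8 × 3 × 5 × 3 × 4.011 = 1444.
149 mM / 1444 = 0.103 mM = 103 μM.

103 μM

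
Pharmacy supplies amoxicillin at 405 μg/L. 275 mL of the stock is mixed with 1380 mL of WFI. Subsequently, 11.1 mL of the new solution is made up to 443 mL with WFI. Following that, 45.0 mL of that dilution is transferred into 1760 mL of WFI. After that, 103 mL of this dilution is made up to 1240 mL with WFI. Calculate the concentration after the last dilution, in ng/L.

3.49 ng/L

Overall dilution factor = 6.018 × 39.91 × 40.11 × 12.04 = 1.16 × 10⁵.
405 μg/L / 1.16 × 10⁵ = 3.49 × 10⁻³ μg/L = 3.49 ng/L.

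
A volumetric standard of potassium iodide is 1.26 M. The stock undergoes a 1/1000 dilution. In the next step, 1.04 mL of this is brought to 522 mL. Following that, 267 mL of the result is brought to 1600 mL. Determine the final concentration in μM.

0.419 μM

Overall dilution factor = 1000 × 501.9 × 5.993 = 3.01 × 10⁶.
1.26 M / 3.01 × 10⁶ = 4.19 × 10⁻⁷ M = 0.419 μM.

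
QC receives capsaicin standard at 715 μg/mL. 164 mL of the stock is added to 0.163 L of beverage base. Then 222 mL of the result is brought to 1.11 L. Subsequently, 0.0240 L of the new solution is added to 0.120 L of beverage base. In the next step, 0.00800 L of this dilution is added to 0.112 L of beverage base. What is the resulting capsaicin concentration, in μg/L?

Overall dilution factor = 1.994 × 5 × 6 × 15 = 897.
715 μg/mL / 897 = 0.797 μg/mL = 797 μg/L.

797 μg/L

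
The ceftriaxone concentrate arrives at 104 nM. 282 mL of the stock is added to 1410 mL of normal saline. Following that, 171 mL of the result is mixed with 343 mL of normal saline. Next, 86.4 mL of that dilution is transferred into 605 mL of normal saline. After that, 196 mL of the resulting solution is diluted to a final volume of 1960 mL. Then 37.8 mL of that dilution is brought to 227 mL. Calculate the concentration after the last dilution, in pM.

Overall dilution factor = 6 × 3.006 × 8.002 × 10 × 6.005 = 8667.
104 nM / 8667 = 0.0120 nM = 12.0 pM.

12.0 pM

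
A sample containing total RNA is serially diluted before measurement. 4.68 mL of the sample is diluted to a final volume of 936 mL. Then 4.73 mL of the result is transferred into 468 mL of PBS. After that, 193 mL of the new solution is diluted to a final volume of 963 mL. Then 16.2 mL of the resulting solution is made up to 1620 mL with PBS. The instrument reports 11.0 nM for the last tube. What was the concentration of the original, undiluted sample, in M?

Overall dilution factor = 200 × 99.94 × 4.990 × 100 = 9.97 × 10⁶.
Original = 11.0 nM × 9.97 × 10⁶ = 1.10 × 10⁸ nM = 0.110 M.

0.110 M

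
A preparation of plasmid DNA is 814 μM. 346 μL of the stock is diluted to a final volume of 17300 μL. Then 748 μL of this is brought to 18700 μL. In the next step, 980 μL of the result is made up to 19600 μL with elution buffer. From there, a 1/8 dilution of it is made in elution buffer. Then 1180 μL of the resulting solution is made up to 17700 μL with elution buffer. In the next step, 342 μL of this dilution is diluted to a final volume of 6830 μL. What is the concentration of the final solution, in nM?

Overall dilution factor = 50 × 25 × 20 × 8 × 15 × 19.97 = 5.99 × 10⁷.
814 μM / 5.99 × 10⁷ = 1.36 × 10⁻⁵ μM = 0.0136 nM.

0.0136 nM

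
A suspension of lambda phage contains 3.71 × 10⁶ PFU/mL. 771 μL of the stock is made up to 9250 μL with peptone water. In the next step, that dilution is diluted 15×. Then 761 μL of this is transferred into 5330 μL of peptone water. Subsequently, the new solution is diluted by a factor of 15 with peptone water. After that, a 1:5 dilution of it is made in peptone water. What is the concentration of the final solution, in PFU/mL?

Overall dilution factor = 12.00 × 15 × 8.004 × 15 × 5 = 1.08 × 10⁵.
3.71 × 10⁶ PFU/mL / 1.08 × 10⁵ = 34.3 PFU/mL.

34.3 PFU/mL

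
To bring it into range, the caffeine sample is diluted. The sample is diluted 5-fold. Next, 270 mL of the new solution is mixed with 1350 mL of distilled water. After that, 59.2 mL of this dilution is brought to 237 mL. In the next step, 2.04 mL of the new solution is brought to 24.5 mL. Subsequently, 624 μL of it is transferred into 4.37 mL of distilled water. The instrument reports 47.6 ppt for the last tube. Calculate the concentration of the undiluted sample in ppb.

549 ppb

Overall dilution factor = 5 × 6 × 4.003 × 12.01 × 8.003 = 1.15 × 10⁴.
Original = 47.6 ppt × 1.15 × 10⁴ = 5.49 × 10⁵ ppt = 549 ppb.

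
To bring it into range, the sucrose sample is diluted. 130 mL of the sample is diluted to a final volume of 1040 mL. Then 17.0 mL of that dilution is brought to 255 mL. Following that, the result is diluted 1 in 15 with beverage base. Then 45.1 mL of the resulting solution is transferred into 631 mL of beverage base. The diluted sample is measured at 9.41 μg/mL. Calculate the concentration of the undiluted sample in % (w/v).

25.4 % (w/v)

Overall dilution factor = 8 × 15 × 15 × 14.99 = 2.70 × 10⁴.
Original = 9.41 μg/mL × 2.70 × 10⁴ = 2.54 × 10⁵ μg/mL = 25.4 % (w/v).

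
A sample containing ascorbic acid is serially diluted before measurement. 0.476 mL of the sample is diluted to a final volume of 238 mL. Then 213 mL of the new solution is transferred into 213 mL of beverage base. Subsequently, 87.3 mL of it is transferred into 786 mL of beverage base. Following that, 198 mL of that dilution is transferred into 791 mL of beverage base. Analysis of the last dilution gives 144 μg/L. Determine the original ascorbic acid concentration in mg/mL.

7.20 mg/mL

Overall dilution factor = 500 × 2 × 10.00 × 4.995 = 5.00 × 10⁴.
Original = 144 μg/L × 5.00 × 10⁴ = 7.20 × 10⁶ μg/L = 7.20 mg/mL.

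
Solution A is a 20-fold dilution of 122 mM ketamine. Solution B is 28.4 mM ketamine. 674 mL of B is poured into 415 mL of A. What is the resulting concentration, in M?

0.0199 M

C_A = 122 mM / 20 = 6.10 mM.
C_mix = (C_A·V_A + C_B·V_B)/(V_A + V_B) = (6.10×415 + 28.4×674) / 1089 = 19.9 mM = 0.0199 M.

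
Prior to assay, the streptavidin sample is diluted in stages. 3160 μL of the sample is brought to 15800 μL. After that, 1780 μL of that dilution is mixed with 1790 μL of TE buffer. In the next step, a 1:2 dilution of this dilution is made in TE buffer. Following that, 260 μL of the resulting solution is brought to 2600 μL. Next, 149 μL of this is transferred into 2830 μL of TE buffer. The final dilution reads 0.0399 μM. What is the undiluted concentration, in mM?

0.160 mM

Overall dilution factor = 5 × 2.006 × 2 × 10 × 19.99 = 4010.
Original = 0.0399 μM × 4010 = 160 μM = 0.160 mM.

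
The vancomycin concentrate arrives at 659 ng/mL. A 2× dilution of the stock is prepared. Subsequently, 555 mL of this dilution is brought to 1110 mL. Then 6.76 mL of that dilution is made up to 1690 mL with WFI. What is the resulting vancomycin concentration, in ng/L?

Overall dilution factor = 2 × 2 × 250 = 1000.
659 ng/mL / 1000 = 0.659 ng/mL = 659 ng/L.

659 ng/L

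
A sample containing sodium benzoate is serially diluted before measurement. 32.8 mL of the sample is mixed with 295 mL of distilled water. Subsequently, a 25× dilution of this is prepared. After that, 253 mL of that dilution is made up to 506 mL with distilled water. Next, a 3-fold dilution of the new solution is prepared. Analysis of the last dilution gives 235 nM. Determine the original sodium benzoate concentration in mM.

Overall dilution factor = 9.994 × 25 × 2 × 3 = 1499.
Original = 235 nM × 1499 = 3.52 × 10⁵ nM = 0.352 mM.

0.352 mM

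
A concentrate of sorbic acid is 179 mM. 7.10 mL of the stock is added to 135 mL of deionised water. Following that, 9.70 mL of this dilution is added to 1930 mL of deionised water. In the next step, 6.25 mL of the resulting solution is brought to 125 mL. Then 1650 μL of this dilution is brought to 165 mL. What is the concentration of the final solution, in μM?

0.0224 μM

Overall dilution factor = 20.01 × 200.0 × 20 × 100 = 8.00 × 10⁶.
179 mM / 8.00 × 10⁶ = 2.24 × 10⁻⁵ mM = 0.0224 μM.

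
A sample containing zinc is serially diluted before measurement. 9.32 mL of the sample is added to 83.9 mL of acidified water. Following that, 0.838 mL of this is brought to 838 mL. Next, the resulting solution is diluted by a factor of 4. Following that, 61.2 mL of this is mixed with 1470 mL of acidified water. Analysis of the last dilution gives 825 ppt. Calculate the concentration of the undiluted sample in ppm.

826 ppm

Overall dilution factor = 10.00 × 1000 × 4 × 25.02 = 1.00 × 10⁶.
Original = 825 ppt × 1.00 × 10⁶ = 8.26 × 10⁸ ppt = 826 ppm.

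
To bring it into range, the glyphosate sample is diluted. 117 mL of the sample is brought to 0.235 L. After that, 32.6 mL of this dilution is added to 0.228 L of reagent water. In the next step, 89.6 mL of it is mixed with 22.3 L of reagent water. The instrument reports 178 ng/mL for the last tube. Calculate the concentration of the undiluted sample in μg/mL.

Overall dilution factor = 2.009 × 7.994 × 249.9 = 4012.
Original = 178 ng/mL × 4012 = 7.14 × 10⁵ ng/mL = 714 μg/mL.

714 μg/mL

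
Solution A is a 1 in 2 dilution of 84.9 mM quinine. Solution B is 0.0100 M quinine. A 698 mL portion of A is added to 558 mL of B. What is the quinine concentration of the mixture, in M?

C_A = 84.9 mM / 2 = 42.5 mM.
C_B = 0.0100 M = 10.0 mM.
C_mix = (C_A·V_A + C_B·V_B)/(V_A + V_B) = (42.5×698 + 10.0×558) / 1256 = 28.0 mM = 0.0280 M.

0.0280 M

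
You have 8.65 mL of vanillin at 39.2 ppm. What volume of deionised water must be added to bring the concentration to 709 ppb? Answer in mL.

470 mL

709 ppb = 0.709 ppm.
V₂ = C₁V₁/C₂ = 39.2 × 8.65 / 0.709 = 478 mL.
Diluent to add = V₂ − V₁ = 478 − 8.65 = 470 mL.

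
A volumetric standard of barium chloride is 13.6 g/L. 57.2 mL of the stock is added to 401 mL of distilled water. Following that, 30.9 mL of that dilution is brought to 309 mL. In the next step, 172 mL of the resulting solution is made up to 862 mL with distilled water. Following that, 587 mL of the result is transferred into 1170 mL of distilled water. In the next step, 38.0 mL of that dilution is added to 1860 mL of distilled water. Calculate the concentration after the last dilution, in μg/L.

Overall dilution factor = 8.010 × 10 × 5.012 × 2.993 × 49.95 = 6.00 × 10⁴.
13.6 g/L / 6.00 × 10⁴ = 2.27 × 10⁻⁴ g/L = 227 μg/L.

227 μg/L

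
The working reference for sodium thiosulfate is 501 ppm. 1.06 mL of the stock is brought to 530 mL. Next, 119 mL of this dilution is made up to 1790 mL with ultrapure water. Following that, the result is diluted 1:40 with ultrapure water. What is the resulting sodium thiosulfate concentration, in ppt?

Overall dilution factor = 500 × 15.04 × 40 = 3.01 × 10⁵.
501 ppm / 3.01 × 10⁵ = 1.67 × 10⁻³ ppm = 1670 ppt.

1670 ppt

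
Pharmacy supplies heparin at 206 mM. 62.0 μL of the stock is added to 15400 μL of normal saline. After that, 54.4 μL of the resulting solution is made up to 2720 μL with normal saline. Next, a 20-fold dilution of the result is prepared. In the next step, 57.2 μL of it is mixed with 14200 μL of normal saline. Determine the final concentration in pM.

Overall dilution factor = 249.4 × 50 × 20 × 249.3 = 6.22 × 10⁷.
206 mM / 6.22 × 10⁷ = 3.31 × 10⁻⁶ mM = 3310 pM.

3310 pM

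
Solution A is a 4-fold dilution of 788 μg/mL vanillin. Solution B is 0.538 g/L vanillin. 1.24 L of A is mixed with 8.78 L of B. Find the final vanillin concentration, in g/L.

C_A = 788 μg/mL / 4 = 197 μg/mL.
C_B = 0.538 g/L = 538 μg/mL.
C_mix = (C_A·V_A + C_B·V_B)/(V_A + V_B) = (197×1.24 + 538×8.78) / 10.02 = 496 μg/mL = 0.496 g/L.

0.496 g/L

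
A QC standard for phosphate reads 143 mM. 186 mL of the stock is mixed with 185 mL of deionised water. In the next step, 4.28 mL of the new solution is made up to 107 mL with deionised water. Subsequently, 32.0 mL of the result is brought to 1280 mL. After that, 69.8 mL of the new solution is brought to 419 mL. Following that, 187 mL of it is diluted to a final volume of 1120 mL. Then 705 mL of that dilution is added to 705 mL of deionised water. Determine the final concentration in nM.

997 nM

Overall dilution factor = 1.995 × 25 × 40 × 6.003 × 5.989 × 2 = 1.43 × 10⁵.
143 mM / 1.43 × 10⁵ = 9.97 × 10⁻⁴ mM = 997 nM.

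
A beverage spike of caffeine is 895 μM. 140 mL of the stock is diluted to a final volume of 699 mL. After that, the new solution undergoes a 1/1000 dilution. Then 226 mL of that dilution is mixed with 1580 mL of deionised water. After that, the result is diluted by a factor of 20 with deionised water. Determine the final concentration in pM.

1120 pM

Overall dilution factor = 4.993 × 1000 × 7.991 × 20 = 7.98 × 10⁵.
895 μM / 7.98 × 10⁵ = 1.12 × 10⁻³ μM = 1120 pM.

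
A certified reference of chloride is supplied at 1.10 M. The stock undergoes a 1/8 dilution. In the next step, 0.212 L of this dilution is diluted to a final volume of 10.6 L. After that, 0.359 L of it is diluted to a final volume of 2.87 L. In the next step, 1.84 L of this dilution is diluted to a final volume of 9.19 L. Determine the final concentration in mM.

0.0689 mM

Overall dilution factor = 8 × 50 × 7.994 × 4.995 = 1.60 × 10⁴.
1.10 M / 1.60 × 10⁴ = 6.89 × 10⁻⁵ M = 0.0689 mM.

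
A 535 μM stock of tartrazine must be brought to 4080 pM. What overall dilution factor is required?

Factor = C₀/C_target = 535 μM / 4080 pM = 1.31 × 10⁵.

1.31 × 10⁵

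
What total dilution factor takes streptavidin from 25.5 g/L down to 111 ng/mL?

2.30 × 10⁵

Factor = C₀/C_target = 25.5 g/L / 111 ng/mL = 2.30 × 10⁵.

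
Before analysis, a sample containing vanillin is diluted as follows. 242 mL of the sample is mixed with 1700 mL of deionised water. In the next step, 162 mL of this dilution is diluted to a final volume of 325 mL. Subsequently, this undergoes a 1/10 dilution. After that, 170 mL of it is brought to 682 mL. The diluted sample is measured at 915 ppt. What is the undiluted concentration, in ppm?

Overall dilution factor = 8.025 × 2.006 × 10 × 4.012 = 646.
Original = 915 ppt × 646 = 5.91 × 10⁵ ppt = 0.591 ppm.

0.591 ppm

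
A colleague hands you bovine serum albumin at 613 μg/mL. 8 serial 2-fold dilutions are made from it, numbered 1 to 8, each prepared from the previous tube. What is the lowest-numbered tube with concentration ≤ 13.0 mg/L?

Tube n has concentration 613 μg/mL / 2ⁿ.
Need 2ⁿ ≥ 613 μg/mL / 13.0 mg/L = 47.2, so n ≥ 5.56.
First such tube: n = 6.

tube 6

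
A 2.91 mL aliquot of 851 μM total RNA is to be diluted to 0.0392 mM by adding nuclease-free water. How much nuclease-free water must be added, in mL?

0.0392 mM = 39.2 μM.
V₂ = C₁V₁/C₂ = 851 × 2.91 / 39.2 = 63.2 mL.
Diluent to add = V₂ − V₁ = 63.2 − 2.91 = 60.3 mL.

60.3 mL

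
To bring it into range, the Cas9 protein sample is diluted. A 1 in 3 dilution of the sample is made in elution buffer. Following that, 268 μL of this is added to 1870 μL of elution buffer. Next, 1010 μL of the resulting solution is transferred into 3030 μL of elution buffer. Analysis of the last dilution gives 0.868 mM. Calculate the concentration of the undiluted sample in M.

0.0831 M

Overall dilution factor = 3 × 7.978 × 4 = 95.7.
Original = 0.868 mM × 95.7 = 83.1 mM = 0.0831 M.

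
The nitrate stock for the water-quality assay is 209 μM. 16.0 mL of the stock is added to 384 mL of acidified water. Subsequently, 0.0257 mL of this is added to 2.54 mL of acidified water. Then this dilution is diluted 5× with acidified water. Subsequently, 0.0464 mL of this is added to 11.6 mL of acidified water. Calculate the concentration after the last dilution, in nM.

Overall dilution factor = 25 × 99.83 × 5 × 251 = 3.13 × 10⁶.
209 μM / 3.13 × 10⁶ = 6.67 × 10⁻⁵ μM = 0.0667 nM.

0.0667 nM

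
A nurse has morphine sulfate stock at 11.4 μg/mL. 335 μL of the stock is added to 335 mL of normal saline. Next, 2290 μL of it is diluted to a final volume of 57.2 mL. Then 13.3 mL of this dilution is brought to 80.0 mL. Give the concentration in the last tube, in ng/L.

Overall dilution factor = 1001 × 24.98 × 6.015 = 1.50 × 10⁵.
11.4 μg/mL / 1.50 × 10⁵ = 7.58 × 10⁻⁵ μg/mL = 75.8 ng/L.

75.8 ng/L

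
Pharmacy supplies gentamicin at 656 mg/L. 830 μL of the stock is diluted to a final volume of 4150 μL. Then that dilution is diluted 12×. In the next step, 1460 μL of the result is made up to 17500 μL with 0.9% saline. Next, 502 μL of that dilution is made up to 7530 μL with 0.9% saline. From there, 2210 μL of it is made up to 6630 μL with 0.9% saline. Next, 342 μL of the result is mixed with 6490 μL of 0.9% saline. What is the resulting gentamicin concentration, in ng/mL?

1.01 ng/mL

Overall dilution factor = 5 × 12 × 11.99 × 15 × 3 × 19.98 = 6.47 × 10⁵.
656 mg/L / 6.47 × 10⁵ = 1.01 × 10⁻³ mg/L = 1.01 ng/mL.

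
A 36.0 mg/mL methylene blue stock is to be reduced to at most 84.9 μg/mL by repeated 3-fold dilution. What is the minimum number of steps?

Need 3ⁿ ≥ 424, so n ≥ log(424)/log(3) = 5.51.
Minimum whole steps: n = 6.

6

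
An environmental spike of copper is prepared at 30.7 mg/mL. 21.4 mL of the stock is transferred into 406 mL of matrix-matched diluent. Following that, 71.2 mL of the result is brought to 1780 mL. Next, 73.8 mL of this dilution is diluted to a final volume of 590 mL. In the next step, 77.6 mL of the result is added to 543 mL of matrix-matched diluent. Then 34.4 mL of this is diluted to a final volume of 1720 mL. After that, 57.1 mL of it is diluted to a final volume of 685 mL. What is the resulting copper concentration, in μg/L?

1.60 μg/L

Overall dilution factor = 19.97 × 25 × 7.995 × 7.997 × 50 × 12.00 = 1.91 × 10⁷.
30.7 mg/mL / 1.91 × 10⁷ = 1.60 × 10⁻⁶ mg/mL = 1.60 μg/L.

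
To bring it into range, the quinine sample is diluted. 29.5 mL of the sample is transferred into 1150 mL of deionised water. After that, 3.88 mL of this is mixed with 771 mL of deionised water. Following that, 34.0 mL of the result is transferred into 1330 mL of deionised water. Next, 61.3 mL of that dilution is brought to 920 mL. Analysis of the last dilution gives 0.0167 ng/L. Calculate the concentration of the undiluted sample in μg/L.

Overall dilution factor = 39.98 × 199.7 × 40.12 × 15.01 = 4.81 × 10⁶.
Original = 0.0167 ng/L × 4.81 × 10⁶ = 8.03 × 10⁴ ng/L = 80.3 μg/L.

80.3 μg/L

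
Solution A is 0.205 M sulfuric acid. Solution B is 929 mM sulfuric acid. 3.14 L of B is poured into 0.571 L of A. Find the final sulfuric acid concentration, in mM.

C_B = 929 mM = 0.929 M.
C_mix = (C_A·V_A + C_B·V_B)/(V_A + V_B) = (0.205×0.571 + 0.929×3.14) / 3.711 = 0.818 M = 818 mM.

818 mM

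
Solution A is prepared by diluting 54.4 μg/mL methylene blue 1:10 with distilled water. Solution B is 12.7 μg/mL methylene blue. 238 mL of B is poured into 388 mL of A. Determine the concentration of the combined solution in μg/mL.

8.20 μg/mL

C_A = 54.4 μg/mL / 10 = 5.44 μg/mL.
C_mix = (C_A·V_A + C_B·V_B)/(V_A + V_B) = (5.44×388 + 12.7×238) / 626.0 = 8.20 μg/mL.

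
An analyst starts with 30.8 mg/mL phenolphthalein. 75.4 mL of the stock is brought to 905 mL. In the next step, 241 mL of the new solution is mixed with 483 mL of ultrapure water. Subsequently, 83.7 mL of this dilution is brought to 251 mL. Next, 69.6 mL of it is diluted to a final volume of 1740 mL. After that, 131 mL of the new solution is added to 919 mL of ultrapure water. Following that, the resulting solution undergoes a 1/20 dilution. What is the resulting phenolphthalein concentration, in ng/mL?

Overall dilution factor = 12.00 × 3.004 × 2.999 × 25 × 8.015 × 20 = 4.33 × 10⁵.
30.8 mg/mL / 4.33 × 10⁵ = 7.11 × 10⁻⁵ mg/mL = 71.1 ng/mL.

71.1 ng/mL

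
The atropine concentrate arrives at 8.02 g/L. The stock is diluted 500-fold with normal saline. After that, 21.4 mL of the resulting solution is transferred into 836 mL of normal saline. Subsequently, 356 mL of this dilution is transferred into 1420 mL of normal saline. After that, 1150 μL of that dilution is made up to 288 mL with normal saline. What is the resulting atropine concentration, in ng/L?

320 ng/L

Overall dilution factor = 500 × 40.07 × 4.989 × 250.4 = 2.50 × 10⁷.
8.02 g/L / 2.50 × 10⁷ = 3.20 × 10⁻⁷ g/L = 320 ng/L.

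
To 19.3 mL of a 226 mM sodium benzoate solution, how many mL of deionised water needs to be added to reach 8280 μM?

8280 μM = 8.28 mM.
V₂ = C₁V₁/C₂ = 226 × 19.3 / 8.28 = 527 mL.
Diluent to add = V₂ − V₁ = 527 − 19.3 = 507 mL.

507 mL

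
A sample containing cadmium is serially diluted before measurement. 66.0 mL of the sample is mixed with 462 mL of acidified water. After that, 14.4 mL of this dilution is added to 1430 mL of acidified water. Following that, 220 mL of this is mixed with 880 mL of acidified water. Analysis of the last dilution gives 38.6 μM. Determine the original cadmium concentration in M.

Overall dilution factor = 8 × 100.3 × 5 = 4012.
Original = 38.6 μM × 4012 = 1.55 × 10⁵ μM = 0.155 M.

0.155 M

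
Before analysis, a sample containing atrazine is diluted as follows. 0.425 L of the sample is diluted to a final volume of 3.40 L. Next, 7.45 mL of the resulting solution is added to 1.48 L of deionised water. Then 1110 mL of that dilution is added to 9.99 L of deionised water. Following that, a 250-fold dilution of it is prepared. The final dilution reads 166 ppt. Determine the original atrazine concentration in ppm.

Overall dilution factor = 8 × 199.7 × 10 × 250 = 3.99 × 10⁶.
Original = 166 ppt × 3.99 × 10⁶ = 6.63 × 10⁸ ppt = 663 ppm.

663 ppm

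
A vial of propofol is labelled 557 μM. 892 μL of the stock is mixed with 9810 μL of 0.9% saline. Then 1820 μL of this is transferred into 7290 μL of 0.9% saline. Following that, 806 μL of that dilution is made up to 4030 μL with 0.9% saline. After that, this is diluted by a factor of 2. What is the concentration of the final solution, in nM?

Overall dilution factor = 12.00 × 5.005 × 5 × 2 = 601.
557 μM / 601 = 0.927 μM = 927 nM.

927 nM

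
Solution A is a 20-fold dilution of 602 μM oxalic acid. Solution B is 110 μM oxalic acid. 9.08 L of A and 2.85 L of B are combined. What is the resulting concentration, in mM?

C_A = 602 μM / 20 = 30.1 μM.
C_mix = (C_A·V_A + C_B·V_B)/(V_A + V_B) = (30.1×9.08 + 110×2.85) / 11.93 = 49.2 μM = 0.0492 mM.

0.0492 mM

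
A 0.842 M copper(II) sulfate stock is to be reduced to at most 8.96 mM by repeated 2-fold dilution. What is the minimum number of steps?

Need 2ⁿ ≥ 94.0, so n ≥ log(94.0)/log(2) = 6.55.
Minimum whole steps: n = 7.

7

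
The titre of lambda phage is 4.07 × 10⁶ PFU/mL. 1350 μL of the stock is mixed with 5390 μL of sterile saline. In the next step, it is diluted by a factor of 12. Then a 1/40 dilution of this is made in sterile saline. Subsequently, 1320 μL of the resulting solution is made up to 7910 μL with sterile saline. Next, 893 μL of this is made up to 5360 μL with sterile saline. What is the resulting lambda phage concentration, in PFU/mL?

47.2 PFU/mL

Overall dilution factor = 4.993 × 12 × 40 × 5.992 × 6.002 = 8.62 × 10⁴.
4.07 × 10⁶ PFU/mL / 8.62 × 10⁴ = 47.2 PFU/mL.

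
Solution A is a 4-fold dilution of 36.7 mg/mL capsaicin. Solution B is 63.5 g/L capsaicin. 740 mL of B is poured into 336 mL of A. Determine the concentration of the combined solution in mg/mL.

C_A = 36.7 mg/mL / 4 = 9.18 mg/mL.
C_B = 63.5 g/L = 63.5 mg/mL.
C_mix = (C_A·V_A + C_B·V_B)/(V_A + V_B) = (9.18×336 + 63.5×740) / 1076 = 46.5 mg/mL.

46.5 mg/mL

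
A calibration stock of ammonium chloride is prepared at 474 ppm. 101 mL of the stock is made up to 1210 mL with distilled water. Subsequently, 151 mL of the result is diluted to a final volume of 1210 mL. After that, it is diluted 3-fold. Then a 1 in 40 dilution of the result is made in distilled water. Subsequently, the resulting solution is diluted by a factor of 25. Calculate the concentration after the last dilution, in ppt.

1650 ppt

Overall dilution factor = 11.98 × 8.013 × 3 × 40 × 25 = 2.88 × 10⁵.
474 ppm / 2.88 × 10⁵ = 1.65 × 10⁻³ ppm = 1650 ppt.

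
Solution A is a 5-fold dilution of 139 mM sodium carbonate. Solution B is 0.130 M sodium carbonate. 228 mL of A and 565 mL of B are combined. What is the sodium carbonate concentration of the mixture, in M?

0.101 M

C_A = 139 mM / 5 = 27.8 mM.
C_B = 0.130 M = 130 mM.
C_mix = (C_A·V_A + C_B·V_B)/(V_A + V_B) = (27.8×228 + 130×565) / 793.0 = 101 mM = 0.101 M.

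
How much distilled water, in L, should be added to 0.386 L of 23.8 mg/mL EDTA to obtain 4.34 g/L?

1.73 L

4.34 g/L = 4.34 mg/mL.
V₂ = C₁V₁/C₂ = 23.8 × 0.386 / 4.34 = 2.12 L.
Diluent to add = V₂ − V₁ = 2.12 − 0.386 = 1.73 L.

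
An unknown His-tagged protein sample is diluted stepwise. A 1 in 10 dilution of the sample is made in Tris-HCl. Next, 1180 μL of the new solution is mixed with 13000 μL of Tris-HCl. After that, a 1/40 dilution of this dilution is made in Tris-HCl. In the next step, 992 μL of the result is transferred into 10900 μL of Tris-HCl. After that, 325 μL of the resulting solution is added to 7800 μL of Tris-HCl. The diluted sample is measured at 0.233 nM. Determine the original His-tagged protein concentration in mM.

0.336 mM

Overall dilution factor = 10 × 12.02 × 40 × 11.99 × 25 = 1.44 × 10⁶.
Original = 0.233 nM × 1.44 × 10⁶ = 3.36 × 10⁵ nM = 0.336 mM.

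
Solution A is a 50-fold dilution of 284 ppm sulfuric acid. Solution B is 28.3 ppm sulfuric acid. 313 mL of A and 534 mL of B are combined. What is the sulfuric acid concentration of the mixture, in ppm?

C_A = 284 ppm / 50 = 5.68 ppm.
C_mix = (C_A·V_A + C_B·V_B)/(V_A + V_B) = (5.68×313 + 28.3×534) / 847.0 = 19.9 ppm.

19.9 ppm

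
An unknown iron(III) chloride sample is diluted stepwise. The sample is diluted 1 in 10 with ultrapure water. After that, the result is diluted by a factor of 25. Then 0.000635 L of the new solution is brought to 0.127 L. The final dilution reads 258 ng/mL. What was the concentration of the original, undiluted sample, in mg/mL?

Overall dilution factor = 10 × 25 × 200 = 5.00 × 10⁴.
Original = 258 ng/mL × 5.00 × 10⁴ = 1.29 × 10⁷ ng/mL = 12.9 mg/mL.

12.9 mg/mL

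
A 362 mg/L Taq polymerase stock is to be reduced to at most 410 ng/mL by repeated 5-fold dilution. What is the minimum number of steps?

5

Need 5ⁿ ≥ 883, so n ≥ log(883)/log(5) = 4.21.
Minimum whole steps: n = 5.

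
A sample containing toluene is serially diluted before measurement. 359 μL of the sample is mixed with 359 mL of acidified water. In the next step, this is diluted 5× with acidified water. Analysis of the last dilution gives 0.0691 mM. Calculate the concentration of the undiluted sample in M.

0.346 M

Overall dilution factor = 1001 × 5 = 5005.
Original = 0.0691 mM × 5005 = 346 mM = 0.346 M.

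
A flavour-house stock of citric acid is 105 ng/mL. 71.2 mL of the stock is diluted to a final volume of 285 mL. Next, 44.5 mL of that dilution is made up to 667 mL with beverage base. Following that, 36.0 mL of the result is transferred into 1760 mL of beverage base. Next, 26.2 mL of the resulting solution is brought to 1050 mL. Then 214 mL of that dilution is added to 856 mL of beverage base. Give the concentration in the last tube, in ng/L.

Overall dilution factor = 4.003 × 14.99 × 49.89 × 40.08 × 5 = 6.00 × 10⁵.
105 ng/mL / 6.00 × 10⁵ = 1.75 × 10⁻⁴ ng/mL = 0.175 ng/L.

0.175 ng/L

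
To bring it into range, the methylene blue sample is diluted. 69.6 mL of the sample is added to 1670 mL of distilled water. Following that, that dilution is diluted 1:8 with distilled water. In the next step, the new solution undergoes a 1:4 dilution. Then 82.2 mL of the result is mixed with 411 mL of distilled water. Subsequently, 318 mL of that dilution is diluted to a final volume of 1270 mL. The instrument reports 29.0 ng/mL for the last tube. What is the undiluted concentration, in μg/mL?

Overall dilution factor = 24.99 × 8 × 4 × 6 × 3.994 = 1.92 × 10⁴.
Original = 29.0 ng/mL × 1.92 × 10⁴ = 5.56 × 10⁵ ng/mL = 556 μg/mL.

556 μg/mL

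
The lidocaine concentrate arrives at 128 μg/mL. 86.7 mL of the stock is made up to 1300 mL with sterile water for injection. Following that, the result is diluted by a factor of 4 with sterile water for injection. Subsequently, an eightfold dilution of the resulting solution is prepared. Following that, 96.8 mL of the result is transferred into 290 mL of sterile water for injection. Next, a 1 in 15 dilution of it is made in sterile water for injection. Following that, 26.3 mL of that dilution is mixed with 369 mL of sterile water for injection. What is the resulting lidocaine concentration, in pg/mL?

Overall dilution factor = 14.99 × 4 × 8 × 3.996 × 15 × 15.03 = 4.32 × 10⁵.
128 μg/mL / 4.32 × 10⁵ = 2.96 × 10⁻⁴ μg/mL = 296 pg/mL.

296 pg/mL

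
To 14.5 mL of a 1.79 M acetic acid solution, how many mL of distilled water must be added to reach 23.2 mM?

23.2 mM = 0.0232 M.
V₂ = C₁V₁/C₂ = 1.79 × 14.5 / 0.0232 = 1119 mL.
Diluent to add = V₂ − V₁ = 1119 − 14.5 = 1100 mL.

1100 mL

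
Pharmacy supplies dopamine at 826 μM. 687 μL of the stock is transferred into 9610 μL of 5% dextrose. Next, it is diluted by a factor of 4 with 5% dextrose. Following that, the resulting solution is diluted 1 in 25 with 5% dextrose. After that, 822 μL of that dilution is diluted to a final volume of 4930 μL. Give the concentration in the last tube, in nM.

91.9 nM

Overall dilution factor = 14.99 × 4 × 25 × 5.998 = 8989.
826 μM / 8989 = 0.0919 μM = 91.9 nM.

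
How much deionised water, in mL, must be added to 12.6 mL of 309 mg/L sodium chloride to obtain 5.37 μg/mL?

5.37 μg/mL = 5.37 mg/L.
V₂ = C₁V₁/C₂ = 309 × 12.6 / 5.37 = 725 mL.
Diluent to add = V₂ − V₁ = 725 − 12.6 = 712 mL.

712 mL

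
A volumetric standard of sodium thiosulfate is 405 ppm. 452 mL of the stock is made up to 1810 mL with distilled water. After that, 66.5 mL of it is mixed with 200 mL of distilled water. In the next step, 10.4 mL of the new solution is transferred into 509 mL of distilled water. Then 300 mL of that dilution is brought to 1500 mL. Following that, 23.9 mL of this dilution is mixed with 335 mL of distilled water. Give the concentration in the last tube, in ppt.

Overall dilution factor = 4.004 × 4.008 × 49.94 × 5 × 15.02 = 6.02 × 10⁴.
405 ppm / 6.02 × 10⁴ = 6.73 × 10⁻³ ppm = 6730 ppt.

6730 ppt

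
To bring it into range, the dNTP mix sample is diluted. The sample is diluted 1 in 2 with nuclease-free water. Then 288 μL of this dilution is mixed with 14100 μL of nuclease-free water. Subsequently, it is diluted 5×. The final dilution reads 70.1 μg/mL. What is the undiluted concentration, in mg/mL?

35.0 mg/mL

Overall dilution factor = 2 × 49.96 × 5 = 500.
Original = 70.1 μg/mL × 500 = 3.50 × 10⁴ μg/mL = 35.0 mg/mL.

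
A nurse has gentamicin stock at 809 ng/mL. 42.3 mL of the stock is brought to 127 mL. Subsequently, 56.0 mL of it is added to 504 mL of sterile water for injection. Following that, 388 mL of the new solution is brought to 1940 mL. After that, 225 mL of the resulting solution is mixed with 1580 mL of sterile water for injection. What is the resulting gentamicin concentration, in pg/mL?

672 pg/mL

Overall dilution factor = 3.002 × 10 × 5 × 8.022 = 1204.
809 ng/mL / 1204 = 0.672 ng/mL = 672 pg/mL.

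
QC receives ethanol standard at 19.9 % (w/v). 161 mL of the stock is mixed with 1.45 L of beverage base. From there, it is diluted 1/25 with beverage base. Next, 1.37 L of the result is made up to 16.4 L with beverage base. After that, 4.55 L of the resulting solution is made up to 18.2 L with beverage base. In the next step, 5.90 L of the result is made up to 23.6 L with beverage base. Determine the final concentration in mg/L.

4.15 mg/L

Overall dilution factor = 10.01 × 25 × 11.97 × 4 × 4 = 4.79 × 10⁴.
19.9 % (w/v) / 4.79 × 10⁴ = 4.15 × 10⁻⁴ % (w/v) = 4.15 mg/L.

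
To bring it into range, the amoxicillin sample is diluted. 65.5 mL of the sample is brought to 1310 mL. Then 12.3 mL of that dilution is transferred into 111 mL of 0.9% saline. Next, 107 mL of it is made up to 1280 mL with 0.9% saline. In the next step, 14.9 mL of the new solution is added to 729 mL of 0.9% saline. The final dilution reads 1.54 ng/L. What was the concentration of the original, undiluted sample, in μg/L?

184 μg/L

Overall dilution factor = 20 × 10.02 × 11.96 × 49.93 = 1.20 × 10⁵.
Original = 1.54 ng/L × 1.20 × 10⁵ = 1.84 × 10⁵ ng/L = 184 μg/L.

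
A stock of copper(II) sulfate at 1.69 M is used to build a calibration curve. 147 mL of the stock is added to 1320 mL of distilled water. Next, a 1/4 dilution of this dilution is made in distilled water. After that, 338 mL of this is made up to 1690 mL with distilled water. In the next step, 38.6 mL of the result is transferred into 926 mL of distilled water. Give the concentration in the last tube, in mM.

Overall dilution factor = 9.980 × 4 × 5 × 24.99 = 4988.
1.69 M / 4988 = 3.39 × 10⁻⁴ M = 0.339 mM.

0.339 mM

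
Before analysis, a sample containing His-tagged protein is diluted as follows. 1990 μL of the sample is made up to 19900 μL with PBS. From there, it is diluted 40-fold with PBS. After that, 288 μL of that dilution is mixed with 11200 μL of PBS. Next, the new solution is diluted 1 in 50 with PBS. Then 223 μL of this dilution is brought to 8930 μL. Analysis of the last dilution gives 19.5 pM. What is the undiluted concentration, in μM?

Overall dilution factor = 10 × 40 × 39.89 × 50 × 40.04 = 3.19 × 10⁷.
Original = 19.5 pM × 3.19 × 10⁷ = 6.23 × 10⁸ pM = 623 μM.

623 μM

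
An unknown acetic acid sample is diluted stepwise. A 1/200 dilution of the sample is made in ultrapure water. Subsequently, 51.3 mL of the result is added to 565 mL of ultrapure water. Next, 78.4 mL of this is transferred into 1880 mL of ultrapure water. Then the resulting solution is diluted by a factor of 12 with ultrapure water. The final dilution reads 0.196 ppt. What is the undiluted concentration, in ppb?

141 ppb

Overall dilution factor = 200 × 12.01 × 24.98 × 12 = 7.20 × 10⁵.
Original = 0.196 ppt × 7.20 × 10⁵ = 1.41 × 10⁵ ppt = 141 ppb.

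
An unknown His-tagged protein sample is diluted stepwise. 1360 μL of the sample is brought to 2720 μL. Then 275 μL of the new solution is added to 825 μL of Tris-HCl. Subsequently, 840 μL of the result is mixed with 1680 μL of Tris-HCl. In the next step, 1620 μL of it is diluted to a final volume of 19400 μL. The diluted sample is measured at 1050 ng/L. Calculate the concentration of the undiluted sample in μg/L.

302 μg/L

Overall dilution factor = 2 × 4 × 3 × 11.98 = 287.
Original = 1050 ng/L × 287 = 3.02 × 10⁵ ng/L = 302 μg/L.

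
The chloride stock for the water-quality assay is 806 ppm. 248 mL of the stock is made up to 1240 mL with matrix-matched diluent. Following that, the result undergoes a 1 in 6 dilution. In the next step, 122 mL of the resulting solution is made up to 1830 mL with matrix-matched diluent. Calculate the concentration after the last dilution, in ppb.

Overall dilution factor = 5 × 6 × 15 = 450.
806 ppm / 450 = 1.79 ppm = 1790 ppb.

1790 ppb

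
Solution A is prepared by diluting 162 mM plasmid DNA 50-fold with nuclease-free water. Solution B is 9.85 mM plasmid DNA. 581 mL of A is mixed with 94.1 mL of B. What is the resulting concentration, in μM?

C_A = 162 mM / 50 = 3.24 mM.
C_mix = (C_A·V_A + C_B·V_B)/(V_A + V_B) = (3.24×581 + 9.85×94.1) / 675.1 = 4.16 mM = 4160 μM.

4160 μM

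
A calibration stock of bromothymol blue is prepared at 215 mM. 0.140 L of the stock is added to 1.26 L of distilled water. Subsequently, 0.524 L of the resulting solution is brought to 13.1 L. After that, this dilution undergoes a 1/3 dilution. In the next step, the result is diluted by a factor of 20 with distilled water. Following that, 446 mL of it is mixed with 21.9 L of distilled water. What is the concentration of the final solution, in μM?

0.286 μM

Overall dilution factor = 10 × 25 × 3 × 20 × 50.10 = 7.52 × 10⁵.
215 mM / 7.52 × 10⁵ = 2.86 × 10⁻⁴ mM = 0.286 μM.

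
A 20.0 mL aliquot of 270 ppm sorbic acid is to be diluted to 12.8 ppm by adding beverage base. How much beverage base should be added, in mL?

V₂ = C₁V₁/C₂ = 270 × 20.0 / 12.8 = 422 mL.
Diluent to add = V₂ − V₁ = 422 − 20.0 = 402 mL.

402 mL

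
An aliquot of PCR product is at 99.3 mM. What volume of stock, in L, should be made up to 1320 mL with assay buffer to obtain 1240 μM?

1240 μM = 1.24 mM.
V₁ = C₂V₂/C₁ = 1.24 × 1320 / 99.3 = 16.5 mL = 0.0165 L.

0.0165 L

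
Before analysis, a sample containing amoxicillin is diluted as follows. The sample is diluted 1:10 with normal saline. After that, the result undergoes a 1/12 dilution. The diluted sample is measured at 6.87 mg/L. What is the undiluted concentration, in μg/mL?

824 μg/mL

Overall dilution factor = 10 × 12 = 120.
Original = 6.87 mg/L × 120 = 824 mg/L = 824 μg/mL.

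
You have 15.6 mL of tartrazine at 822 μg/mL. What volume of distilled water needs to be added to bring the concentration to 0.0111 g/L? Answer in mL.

1140 mL

0.0111 g/L = 11.1 μg/mL.
V₂ = C₁V₁/C₂ = 822 × 15.6 / 11.1 = 1155 mL.
Diluent to add = V₂ − V₁ = 1155 − 15.6 = 1140 mL.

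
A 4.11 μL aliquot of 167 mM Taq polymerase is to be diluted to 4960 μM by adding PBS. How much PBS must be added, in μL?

4960 μM = 4.96 mM.
V₂ = C₁V₁/C₂ = 167 × 4.11 / 4.96 = 138 μL.
Diluent to add = V₂ − V₁ = 138 − 4.11 = 134 μL.

134 μL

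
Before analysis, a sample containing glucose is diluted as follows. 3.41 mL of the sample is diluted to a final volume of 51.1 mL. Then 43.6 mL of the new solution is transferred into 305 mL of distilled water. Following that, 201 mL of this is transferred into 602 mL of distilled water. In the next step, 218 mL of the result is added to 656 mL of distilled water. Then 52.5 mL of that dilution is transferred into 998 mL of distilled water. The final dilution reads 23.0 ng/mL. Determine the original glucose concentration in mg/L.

883 mg/L

Overall dilution factor = 14.99 × 7.995 × 3.995 × 4.009 × 20.01 = 3.84 × 10⁴.
Original = 23.0 ng/mL × 3.84 × 10⁴ = 8.83 × 10⁵ ng/mL = 883 mg/L.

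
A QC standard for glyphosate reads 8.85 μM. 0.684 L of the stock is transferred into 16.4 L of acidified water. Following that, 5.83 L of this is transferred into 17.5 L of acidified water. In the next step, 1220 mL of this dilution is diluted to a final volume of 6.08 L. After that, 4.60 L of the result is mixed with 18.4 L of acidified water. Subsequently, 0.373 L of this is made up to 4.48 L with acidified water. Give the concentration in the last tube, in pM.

296 pM

Overall dilution factor = 24.98 × 4.002 × 4.984 × 5 × 12.01 = 2.99 × 10⁴.
8.85 μM / 2.99 × 10⁴ = 2.96 × 10⁻⁴ μM = 296 pM.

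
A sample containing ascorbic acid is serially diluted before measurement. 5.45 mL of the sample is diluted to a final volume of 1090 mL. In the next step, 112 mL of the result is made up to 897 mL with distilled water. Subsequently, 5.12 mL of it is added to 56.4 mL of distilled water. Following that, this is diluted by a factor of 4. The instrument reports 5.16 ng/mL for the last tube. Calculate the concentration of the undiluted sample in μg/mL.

397 μg/mL

Overall dilution factor = 200 × 8.009 × 12.02 × 4 = 7.70 × 10⁴.
Original = 5.16 ng/mL × 7.70 × 10⁴ = 3.97 × 10⁵ ng/mL = 397 μg/mL.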